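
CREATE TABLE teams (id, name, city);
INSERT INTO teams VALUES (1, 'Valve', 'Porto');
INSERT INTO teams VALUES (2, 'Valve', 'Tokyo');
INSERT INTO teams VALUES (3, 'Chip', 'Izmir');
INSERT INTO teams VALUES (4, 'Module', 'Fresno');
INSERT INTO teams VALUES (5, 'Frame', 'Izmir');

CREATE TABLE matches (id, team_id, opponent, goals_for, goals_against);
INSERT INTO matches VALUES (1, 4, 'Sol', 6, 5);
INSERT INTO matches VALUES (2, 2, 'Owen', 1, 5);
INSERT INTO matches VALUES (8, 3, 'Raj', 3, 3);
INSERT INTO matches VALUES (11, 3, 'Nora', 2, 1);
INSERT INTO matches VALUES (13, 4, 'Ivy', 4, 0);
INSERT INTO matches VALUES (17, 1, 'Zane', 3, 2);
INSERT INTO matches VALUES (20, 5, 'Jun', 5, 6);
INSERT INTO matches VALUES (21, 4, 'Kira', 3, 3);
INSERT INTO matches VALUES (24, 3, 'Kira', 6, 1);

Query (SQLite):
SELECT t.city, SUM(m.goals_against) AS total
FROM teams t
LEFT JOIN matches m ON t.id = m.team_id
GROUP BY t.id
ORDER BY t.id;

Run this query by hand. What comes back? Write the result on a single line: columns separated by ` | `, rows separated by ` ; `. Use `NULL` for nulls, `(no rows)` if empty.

Porto | 2 ; Tokyo | 5 ; Izmir | 5 ; Fresno | 8 ; Izmir | 6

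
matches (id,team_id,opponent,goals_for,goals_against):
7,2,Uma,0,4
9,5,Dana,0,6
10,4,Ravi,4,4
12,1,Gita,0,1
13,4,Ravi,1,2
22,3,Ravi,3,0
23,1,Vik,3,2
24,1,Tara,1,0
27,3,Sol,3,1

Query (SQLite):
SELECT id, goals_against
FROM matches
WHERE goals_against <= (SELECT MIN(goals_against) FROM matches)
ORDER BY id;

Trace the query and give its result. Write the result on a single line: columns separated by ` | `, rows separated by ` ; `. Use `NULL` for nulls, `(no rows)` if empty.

22 | 0 ; 24 | 0

Scalar subquery: MIN(goals_against) over all matches rows = 0.
Keep rows where goals_against <= that value.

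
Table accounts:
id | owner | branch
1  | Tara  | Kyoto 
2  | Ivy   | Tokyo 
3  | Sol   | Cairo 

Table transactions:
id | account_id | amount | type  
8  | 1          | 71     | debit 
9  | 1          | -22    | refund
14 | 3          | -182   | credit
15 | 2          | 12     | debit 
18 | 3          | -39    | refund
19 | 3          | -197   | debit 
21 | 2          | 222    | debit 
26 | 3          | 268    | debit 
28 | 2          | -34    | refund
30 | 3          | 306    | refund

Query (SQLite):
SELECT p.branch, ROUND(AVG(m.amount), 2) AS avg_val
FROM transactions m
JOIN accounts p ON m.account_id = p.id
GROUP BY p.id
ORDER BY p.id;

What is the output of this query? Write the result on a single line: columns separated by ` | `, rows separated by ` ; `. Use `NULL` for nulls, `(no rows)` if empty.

Join each transactions row to its accounts via account_id.
Group joined rows by accounts.id; compute ROUND(AVG(m.amount), 2) per group.
  1: ids {8, 9} → ROUND(AVG(m.amount), 2)=24.5
  2: ids {15, 21, 28} → ROUND(AVG(m.amount), 2)=66.67
  3: ids {14, 18, 19, 26, 30} → ROUND(AVG(m.amount), 2)=31.2

Kyoto | 24.5 ; Tokyo | 66.67 ; Cairo | 31.2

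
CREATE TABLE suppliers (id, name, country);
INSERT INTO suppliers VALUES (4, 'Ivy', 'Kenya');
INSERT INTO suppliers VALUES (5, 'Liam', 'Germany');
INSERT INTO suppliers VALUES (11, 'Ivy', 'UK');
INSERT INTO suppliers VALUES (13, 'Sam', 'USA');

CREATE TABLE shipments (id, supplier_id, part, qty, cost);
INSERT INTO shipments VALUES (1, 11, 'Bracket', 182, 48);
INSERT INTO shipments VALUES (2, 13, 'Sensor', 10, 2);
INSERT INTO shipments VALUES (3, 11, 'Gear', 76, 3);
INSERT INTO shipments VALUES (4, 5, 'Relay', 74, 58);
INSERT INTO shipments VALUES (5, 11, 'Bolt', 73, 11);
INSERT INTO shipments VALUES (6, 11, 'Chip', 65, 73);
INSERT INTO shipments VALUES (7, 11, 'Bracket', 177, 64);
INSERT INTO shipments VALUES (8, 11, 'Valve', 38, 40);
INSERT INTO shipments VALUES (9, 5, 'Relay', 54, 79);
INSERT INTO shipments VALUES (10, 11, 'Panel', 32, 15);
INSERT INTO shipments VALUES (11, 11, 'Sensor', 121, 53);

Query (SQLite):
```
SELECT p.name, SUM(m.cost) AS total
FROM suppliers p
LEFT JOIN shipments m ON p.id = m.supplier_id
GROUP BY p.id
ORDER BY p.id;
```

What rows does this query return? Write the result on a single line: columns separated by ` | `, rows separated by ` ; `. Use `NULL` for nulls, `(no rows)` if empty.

Ivy | NULL ; Liam | 137 ; Ivy | 307 ; Sam | 2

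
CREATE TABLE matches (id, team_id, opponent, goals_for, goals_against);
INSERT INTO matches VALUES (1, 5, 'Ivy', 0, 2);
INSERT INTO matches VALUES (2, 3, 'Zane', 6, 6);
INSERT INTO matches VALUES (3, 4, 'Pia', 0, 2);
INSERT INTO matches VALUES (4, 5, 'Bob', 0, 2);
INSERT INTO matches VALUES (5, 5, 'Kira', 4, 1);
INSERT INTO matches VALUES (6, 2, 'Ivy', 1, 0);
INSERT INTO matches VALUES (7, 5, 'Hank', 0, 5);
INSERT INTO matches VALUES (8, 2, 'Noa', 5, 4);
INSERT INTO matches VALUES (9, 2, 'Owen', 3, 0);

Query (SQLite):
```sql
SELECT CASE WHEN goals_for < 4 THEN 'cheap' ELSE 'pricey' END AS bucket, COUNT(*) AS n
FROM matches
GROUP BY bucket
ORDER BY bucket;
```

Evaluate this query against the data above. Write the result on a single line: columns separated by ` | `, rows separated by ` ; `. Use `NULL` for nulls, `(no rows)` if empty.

cheap | 6 ; pricey | 3

Bucket rows by goals_for < 4 → 'cheap' else 'pricey'; count each bucket.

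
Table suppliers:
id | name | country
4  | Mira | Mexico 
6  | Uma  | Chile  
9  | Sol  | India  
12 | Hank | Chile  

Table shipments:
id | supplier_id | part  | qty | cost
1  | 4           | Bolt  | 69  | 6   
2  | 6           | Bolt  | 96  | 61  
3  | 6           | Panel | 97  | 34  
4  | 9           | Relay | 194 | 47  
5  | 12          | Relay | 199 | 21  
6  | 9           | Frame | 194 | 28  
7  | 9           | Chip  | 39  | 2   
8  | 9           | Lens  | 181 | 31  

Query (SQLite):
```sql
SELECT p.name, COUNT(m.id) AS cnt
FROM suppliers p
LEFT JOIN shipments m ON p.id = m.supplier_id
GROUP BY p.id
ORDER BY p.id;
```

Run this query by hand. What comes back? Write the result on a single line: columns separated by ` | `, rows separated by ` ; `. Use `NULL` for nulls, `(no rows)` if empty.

LEFT JOIN keeps every suppliers row; unmatched ones get NULL for shipments columns.
Group by suppliers.id and compute COUNT(m.id). COUNT(col) of an all-NULL group is 0.
  4: ids {1} → COUNT(m.id)=1
  6: ids {2, 3} → COUNT(m.id)=2
  9: ids {4, 6, 7, 8} → COUNT(m.id)=4
  12: ids {5} → COUNT(m.id)=1

Mira | 1 ; Uma | 2 ; Sol | 4 ; Hank | 1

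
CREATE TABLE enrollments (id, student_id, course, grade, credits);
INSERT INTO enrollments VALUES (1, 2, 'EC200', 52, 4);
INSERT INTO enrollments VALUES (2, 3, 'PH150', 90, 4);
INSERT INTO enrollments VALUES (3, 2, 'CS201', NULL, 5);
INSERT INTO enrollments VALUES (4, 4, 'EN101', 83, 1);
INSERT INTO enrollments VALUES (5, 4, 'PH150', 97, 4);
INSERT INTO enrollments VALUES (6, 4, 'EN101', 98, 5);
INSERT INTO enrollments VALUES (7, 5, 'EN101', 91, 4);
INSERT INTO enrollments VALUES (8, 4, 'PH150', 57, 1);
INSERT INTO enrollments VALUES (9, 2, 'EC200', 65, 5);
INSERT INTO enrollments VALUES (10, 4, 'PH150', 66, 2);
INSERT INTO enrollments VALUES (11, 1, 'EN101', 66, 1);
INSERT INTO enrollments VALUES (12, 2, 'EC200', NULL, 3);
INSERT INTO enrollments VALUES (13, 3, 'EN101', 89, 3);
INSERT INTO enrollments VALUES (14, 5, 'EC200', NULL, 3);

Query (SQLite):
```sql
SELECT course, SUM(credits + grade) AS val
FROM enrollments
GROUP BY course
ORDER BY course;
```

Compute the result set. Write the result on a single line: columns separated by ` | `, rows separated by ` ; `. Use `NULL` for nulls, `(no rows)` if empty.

CS201 | NULL ; EC200 | 126 ; EN101 | 441 ; PH150 | 321

For each row compute credits + grade.
Group by course; take SUM of the expression per group.
  CS201: ids {3} → SUM(credits + grade)=NULL
  EC200: ids {1, 9, 12, 14} → SUM(credits + grade)=126
  EN101: ids {4, 6, 7, 11, 13} → SUM(credits + grade)=441
  PH150: ids {2, 5, 8, 10} → SUM(credits + grade)=321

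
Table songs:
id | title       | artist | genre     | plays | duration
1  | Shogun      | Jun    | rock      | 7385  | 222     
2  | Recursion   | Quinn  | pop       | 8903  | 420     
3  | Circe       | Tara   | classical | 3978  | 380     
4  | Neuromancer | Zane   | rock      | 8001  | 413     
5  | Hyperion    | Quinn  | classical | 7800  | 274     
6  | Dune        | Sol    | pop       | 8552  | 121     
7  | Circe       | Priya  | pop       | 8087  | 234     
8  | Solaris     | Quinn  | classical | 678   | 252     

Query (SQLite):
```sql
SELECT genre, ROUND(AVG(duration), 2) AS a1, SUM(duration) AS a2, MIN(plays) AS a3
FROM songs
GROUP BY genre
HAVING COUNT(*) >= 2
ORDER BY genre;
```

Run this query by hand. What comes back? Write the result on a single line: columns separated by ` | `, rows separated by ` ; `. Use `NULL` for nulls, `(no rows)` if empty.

Group songs by genre.
Per group compute: ROUND(AVG(duration), 2), SUM(duration), MIN(plays).
HAVING: drop groups with fewer than 2 rows.
  classical: ids {3, 5, 8} → ROUND(AVG(duration), 2)=302, SUM(duration)=906, MIN(plays)=678
  pop: ids {2, 6, 7} → ROUND(AVG(duration), 2)=258.33, SUM(duration)=775, MIN(plays)=8087
  rock: ids {1, 4} → ROUND(AVG(duration), 2)=317.5, SUM(duration)=635, MIN(plays)=7385

classical | 302 | 906 | 678 ; pop | 258.33 | 775 | 8087 ; rock | 317.5 | 635 | 7385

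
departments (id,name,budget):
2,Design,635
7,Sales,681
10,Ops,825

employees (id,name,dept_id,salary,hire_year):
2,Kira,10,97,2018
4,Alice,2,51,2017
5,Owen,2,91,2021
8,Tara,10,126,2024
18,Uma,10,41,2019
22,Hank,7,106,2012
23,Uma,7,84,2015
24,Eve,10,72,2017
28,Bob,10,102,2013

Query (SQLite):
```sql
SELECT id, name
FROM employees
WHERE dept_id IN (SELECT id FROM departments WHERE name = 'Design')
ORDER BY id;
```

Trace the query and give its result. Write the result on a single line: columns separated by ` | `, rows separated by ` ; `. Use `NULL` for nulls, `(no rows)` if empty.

4 | Alice ; 5 | Owen

Inner query: departments.id where name = 'Design'.
Outer: keep employees rows whose dept_id is in that set.
Inner query → {2}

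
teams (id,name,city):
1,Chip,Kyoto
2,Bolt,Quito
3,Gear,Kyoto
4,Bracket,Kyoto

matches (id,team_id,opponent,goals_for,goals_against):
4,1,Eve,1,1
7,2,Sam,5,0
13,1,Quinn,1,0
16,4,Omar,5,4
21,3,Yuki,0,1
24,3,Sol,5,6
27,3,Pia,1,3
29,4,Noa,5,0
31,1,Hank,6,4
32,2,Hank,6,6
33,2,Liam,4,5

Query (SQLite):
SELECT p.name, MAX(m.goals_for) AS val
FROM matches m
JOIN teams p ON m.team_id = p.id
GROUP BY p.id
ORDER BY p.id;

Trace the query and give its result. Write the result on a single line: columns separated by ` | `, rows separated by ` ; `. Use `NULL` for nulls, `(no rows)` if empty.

Join each matches row to its teams via team_id.
Group joined rows by teams.id; compute MAX(m.goals_for) per group.
  1: ids {4, 13, 31} → MAX(m.goals_for)=6
  2: ids {7, 32, 33} → MAX(m.goals_for)=6
  3: ids {21, 24, 27} → MAX(m.goals_for)=5
  4: ids {16, 29} → MAX(m.goals_for)=5

Chip | 6 ; Bolt | 6 ; Gear | 5 ; Bracket | 5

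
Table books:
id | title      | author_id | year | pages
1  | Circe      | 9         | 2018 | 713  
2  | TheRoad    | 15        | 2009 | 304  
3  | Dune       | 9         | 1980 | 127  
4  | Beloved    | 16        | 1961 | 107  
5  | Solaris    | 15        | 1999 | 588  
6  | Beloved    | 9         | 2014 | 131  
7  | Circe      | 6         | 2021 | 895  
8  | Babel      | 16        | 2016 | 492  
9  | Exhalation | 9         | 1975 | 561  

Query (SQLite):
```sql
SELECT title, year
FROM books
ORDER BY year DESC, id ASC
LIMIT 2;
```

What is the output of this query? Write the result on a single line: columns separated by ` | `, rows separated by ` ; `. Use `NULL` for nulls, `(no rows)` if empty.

Circe | 2021 ; Circe | 2018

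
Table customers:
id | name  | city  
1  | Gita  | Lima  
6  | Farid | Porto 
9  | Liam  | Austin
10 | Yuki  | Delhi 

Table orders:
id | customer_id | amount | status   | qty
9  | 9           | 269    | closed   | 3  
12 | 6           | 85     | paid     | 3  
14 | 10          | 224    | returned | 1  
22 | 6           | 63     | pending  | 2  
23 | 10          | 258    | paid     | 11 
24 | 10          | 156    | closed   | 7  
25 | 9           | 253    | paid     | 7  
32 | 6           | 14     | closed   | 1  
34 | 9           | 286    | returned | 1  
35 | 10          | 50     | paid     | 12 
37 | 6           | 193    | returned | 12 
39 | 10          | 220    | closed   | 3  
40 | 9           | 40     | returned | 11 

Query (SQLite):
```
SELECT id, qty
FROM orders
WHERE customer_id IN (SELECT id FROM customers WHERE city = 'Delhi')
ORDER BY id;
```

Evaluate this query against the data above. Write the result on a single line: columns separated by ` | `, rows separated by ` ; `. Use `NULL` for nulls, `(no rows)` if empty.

14 | 1 ; 23 | 11 ; 24 | 7 ; 35 | 12 ; 39 | 3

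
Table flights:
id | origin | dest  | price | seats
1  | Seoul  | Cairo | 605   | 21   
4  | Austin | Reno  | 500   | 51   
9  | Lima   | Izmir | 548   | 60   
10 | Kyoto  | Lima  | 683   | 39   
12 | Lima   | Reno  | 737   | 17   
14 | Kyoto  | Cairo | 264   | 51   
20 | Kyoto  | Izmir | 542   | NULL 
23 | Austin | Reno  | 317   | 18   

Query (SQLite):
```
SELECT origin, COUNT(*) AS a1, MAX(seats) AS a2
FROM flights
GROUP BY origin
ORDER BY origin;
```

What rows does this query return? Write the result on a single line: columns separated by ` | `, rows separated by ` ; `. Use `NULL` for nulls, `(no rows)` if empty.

Austin | 2 | 51 ; Kyoto | 3 | 51 ; Lima | 2 | 60 ; Seoul | 1 | 21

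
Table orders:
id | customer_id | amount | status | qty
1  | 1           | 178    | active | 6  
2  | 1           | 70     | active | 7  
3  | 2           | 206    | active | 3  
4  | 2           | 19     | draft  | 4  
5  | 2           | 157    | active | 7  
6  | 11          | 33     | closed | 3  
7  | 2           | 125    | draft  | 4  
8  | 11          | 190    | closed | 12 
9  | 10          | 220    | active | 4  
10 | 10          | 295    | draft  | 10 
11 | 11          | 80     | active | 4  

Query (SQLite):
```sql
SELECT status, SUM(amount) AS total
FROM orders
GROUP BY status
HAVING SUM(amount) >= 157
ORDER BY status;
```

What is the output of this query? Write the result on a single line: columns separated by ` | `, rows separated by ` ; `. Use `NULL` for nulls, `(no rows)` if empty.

active | 911 ; closed | 223 ; draft | 439

Partition orders by status; compute SUM(amount) within each group.
HAVING: keep groups where SUM(amount) >= 157.
  active: ids {1, 2, 3, 5, 9, 11} → SUM(amount)=911
  closed: ids {6, 8} → SUM(amount)=223
  draft: ids {4, 7, 10} → SUM(amount)=439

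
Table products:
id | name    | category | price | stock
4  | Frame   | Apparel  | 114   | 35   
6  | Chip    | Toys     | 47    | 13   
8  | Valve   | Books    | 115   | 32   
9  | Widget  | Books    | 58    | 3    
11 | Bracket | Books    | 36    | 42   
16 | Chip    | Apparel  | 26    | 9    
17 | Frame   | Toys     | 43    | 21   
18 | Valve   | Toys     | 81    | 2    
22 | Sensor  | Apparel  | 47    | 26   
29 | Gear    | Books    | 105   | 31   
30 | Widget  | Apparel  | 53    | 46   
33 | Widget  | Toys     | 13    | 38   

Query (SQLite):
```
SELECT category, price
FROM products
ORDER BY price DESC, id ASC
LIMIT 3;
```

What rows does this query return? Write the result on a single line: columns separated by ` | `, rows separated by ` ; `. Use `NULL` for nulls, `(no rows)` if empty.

Books | 115 ; Apparel | 114 ; Books | 105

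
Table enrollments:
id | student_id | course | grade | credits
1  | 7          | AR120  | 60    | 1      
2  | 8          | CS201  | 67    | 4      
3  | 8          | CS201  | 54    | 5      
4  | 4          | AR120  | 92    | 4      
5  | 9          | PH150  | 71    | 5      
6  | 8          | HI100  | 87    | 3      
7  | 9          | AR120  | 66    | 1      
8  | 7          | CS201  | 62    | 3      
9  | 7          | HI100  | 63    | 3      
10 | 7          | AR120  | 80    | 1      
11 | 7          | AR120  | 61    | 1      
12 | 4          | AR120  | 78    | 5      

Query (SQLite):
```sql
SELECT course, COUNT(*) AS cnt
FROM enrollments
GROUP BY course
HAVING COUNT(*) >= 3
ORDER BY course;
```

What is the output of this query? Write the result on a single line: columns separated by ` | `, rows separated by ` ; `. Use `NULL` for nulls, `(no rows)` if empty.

AR120 | 6 ; CS201 | 3

Partition enrollments by course; compute COUNT(*) within each group.
HAVING: keep groups with count ≥ 3.
  AR120: ids {1, 4, 7, 10, 11, 12} → COUNT(*)=6
  CS201: ids {2, 3, 8} → COUNT(*)=3
  HI100: ids {6, 9} → COUNT(*)=2
  PH150: ids {5} → COUNT(*)=1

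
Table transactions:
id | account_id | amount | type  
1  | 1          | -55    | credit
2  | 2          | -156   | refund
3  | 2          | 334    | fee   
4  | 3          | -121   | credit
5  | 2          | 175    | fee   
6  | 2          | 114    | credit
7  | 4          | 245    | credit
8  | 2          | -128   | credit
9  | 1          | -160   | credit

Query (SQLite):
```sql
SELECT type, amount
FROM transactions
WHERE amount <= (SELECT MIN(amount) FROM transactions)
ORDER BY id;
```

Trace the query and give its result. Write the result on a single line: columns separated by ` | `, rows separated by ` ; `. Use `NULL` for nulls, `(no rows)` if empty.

credit | -160

Scalar subquery: MIN(amount) over all transactions rows = -160.
Keep rows where amount <= that value.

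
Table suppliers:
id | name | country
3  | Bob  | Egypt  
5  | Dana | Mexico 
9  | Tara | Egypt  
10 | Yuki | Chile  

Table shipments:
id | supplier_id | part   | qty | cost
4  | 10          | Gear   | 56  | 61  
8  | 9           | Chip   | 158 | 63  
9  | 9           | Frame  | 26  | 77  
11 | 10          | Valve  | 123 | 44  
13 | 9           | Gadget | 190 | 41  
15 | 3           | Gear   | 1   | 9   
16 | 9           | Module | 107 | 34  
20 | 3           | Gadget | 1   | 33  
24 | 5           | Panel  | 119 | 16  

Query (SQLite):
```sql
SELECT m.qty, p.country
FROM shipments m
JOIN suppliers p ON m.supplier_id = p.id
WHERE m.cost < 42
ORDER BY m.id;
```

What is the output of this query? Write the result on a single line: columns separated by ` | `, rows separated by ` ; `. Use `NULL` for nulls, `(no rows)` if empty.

190 | Egypt ; 1 | Egypt ; 107 | Egypt ; 1 | Egypt ; 119 | Mexico

Each shipments row matches the suppliers row where supplier_id = suppliers.id.
Then keep rows with m.cost < 42.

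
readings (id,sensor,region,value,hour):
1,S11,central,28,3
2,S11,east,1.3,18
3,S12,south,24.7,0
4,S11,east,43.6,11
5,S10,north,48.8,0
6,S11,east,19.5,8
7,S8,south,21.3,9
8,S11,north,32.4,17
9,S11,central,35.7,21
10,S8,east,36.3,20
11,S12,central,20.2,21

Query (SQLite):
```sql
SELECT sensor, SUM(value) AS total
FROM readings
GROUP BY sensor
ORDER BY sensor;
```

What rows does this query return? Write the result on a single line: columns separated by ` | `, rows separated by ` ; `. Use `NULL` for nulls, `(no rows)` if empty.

Partition readings by sensor; compute SUM(value) within each group.
  S10: ids {5} → SUM(value)=48.8
  S11: ids {1, 2, 4, 6, 8, 9} → SUM(value)=160.5
  S12: ids {3, 11} → SUM(value)=44.9
  S8: ids {7, 10} → SUM(value)=57.6

S10 | 48.8 ; S11 | 160.5 ; S12 | 44.9 ; S8 | 57.6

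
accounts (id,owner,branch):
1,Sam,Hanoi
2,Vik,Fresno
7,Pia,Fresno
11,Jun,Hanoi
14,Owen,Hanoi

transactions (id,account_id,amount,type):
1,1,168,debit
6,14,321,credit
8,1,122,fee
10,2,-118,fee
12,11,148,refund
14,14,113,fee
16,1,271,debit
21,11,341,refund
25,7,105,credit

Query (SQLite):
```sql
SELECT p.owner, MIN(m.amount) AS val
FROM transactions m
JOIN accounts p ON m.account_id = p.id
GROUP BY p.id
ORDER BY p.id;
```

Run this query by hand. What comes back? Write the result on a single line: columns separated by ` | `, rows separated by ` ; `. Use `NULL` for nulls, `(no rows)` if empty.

Sam | 122 ; Vik | -118 ; Pia | 105 ; Jun | 148 ; Owen | 113

Join each transactions row to its accounts via account_id.
Group joined rows by accounts.id; compute MIN(m.amount) per group.
  1: ids {1, 8, 16} → MIN(m.amount)=122
  2: ids {10} → MIN(m.amount)=-118
  7: ids {25} → MIN(m.amount)=105
  11: ids {12, 21} → MIN(m.amount)=148
  14: ids {6, 14} → MIN(m.amount)=113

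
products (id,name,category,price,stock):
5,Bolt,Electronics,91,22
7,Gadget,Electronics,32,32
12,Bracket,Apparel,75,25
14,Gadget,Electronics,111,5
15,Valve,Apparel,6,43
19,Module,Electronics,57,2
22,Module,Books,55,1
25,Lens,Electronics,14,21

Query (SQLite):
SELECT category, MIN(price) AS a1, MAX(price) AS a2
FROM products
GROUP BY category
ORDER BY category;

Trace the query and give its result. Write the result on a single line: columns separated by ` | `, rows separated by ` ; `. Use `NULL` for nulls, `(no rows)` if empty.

Apparel | 6 | 75 ; Books | 55 | 55 ; Electronics | 14 | 111

Group products by category.
Per group compute: MIN(price), MAX(price).
  Apparel: ids {12, 15} → MIN(price)=6, MAX(price)=75
  Books: ids {22} → MIN(price)=55, MAX(price)=55
  Electronics: ids {5, 7, 14, 19, 25} → MIN(price)=14, MAX(price)=111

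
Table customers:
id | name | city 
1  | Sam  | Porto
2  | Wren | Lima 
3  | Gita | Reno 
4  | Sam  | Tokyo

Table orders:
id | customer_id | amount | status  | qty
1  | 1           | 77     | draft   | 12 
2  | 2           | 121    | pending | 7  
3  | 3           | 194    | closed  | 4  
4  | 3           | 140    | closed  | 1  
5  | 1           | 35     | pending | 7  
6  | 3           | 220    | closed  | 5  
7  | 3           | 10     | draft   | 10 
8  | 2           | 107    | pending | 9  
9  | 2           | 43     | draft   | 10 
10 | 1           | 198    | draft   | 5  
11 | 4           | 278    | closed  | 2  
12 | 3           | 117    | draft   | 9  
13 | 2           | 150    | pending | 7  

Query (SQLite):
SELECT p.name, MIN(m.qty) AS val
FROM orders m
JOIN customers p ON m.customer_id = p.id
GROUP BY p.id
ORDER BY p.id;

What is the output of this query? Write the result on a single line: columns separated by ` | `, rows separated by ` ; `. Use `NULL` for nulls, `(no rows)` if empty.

Join each orders row to its customers via customer_id.
Group joined rows by customers.id; compute MIN(m.qty) per group.
  1: ids {1, 5, 10} → MIN(m.qty)=5
  2: ids {2, 8, 9, 13} → MIN(m.qty)=7
  3: ids {3, 4, 6, 7, 12} → MIN(m.qty)=1
  4: ids {11} → MIN(m.qty)=2

Sam | 5 ; Wren | 7 ; Gita | 1 ; Sam | 2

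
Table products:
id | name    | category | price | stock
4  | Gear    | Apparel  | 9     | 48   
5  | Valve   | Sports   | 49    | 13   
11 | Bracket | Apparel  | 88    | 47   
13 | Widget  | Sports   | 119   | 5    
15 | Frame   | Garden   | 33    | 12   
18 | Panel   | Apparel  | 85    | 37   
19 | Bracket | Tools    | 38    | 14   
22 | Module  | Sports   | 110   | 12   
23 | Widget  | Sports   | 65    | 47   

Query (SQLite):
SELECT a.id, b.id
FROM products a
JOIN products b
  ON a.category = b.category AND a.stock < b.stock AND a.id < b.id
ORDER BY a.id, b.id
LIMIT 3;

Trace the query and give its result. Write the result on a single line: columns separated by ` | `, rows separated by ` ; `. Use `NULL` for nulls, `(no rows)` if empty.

Pairs (a,b) with same category, a.stock < b.stock, a.id < b.id.
category groups: Apparel:{4,11,18} Garden:{15} Sports:{5,13,22,23} Tools:{19}
Ordered by (a.id, b.id); first 3.

5 | 23 ; 13 | 22 ; 13 | 23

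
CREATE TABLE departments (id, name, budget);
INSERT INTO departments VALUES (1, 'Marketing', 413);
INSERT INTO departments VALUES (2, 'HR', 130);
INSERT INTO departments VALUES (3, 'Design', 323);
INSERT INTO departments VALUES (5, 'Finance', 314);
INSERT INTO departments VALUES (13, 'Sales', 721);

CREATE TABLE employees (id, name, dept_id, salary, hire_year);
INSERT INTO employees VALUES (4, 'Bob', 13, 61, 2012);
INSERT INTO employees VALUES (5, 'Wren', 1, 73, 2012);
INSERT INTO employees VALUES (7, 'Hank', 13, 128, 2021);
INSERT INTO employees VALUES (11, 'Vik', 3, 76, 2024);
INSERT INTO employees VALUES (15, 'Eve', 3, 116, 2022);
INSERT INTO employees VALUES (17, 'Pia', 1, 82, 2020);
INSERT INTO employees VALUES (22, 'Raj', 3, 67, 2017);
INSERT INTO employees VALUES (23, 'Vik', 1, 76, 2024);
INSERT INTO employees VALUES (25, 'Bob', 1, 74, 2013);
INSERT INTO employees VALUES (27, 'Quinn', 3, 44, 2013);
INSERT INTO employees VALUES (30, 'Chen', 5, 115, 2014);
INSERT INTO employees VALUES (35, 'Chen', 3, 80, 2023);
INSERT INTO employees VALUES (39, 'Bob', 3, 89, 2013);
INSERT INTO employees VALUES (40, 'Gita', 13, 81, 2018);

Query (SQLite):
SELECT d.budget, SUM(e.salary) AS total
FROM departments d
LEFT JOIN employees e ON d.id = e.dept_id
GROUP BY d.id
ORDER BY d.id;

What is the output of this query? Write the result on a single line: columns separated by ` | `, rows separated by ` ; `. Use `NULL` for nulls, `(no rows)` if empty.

413 | 305 ; 130 | NULL ; 323 | 472 ; 314 | 115 ; 721 | 270

LEFT JOIN keeps every departments row; unmatched ones get NULL for employees columns.
Group by departments.id and compute SUM(e.salary). SUM over an all-NULL group is NULL.
  1: ids {5, 17, 23, 25} → SUM(e.salary)=305
  2: ids {—} → SUM(e.salary)=NULL
  3: ids {11, 15, 22, 27, 35, 39} → SUM(e.salary)=472
  5: ids {30} → SUM(e.salary)=115
  13: ids {4, 7, 40} → SUM(e.salary)=270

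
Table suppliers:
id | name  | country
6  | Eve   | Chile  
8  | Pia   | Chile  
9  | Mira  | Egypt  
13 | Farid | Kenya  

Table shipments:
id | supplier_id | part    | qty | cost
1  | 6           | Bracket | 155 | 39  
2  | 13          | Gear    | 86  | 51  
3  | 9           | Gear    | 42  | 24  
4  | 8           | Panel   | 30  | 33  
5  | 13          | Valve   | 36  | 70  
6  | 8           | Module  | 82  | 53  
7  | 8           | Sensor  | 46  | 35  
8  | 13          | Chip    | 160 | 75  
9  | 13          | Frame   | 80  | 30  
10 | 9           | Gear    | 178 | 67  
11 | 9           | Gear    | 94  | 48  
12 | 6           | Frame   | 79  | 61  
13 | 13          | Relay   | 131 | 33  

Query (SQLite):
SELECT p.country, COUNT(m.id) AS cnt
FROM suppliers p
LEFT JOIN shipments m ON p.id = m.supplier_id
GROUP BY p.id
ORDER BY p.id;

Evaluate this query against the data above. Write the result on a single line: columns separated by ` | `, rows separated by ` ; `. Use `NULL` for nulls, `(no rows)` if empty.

Chile | 2 ; Chile | 3 ; Egypt | 3 ; Kenya | 5

LEFT JOIN keeps every suppliers row; unmatched ones get NULL for shipments columns.
Group by suppliers.id and compute COUNT(m.id). COUNT(col) of an all-NULL group is 0.
  6: ids {1, 12} → COUNT(m.id)=2
  8: ids {4, 6, 7} → COUNT(m.id)=3
  9: ids {3, 10, 11} → COUNT(m.id)=3
  13: ids {2, 5, 8, 9, 13} → COUNT(m.id)=5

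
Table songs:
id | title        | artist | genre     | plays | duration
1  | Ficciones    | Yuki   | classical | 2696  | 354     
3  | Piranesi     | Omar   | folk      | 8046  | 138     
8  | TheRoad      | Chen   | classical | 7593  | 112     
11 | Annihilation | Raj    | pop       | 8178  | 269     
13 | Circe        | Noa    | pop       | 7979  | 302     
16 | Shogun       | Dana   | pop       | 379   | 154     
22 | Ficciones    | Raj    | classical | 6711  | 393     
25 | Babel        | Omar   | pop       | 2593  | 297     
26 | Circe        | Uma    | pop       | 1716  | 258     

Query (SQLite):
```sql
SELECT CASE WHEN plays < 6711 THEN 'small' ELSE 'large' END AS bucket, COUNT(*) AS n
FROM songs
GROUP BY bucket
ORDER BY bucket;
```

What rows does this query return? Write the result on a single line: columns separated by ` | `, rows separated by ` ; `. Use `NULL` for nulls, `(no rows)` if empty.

large | 5 ; small | 4

Bucket rows by plays < 6711 → 'small' else 'large'; count each bucket.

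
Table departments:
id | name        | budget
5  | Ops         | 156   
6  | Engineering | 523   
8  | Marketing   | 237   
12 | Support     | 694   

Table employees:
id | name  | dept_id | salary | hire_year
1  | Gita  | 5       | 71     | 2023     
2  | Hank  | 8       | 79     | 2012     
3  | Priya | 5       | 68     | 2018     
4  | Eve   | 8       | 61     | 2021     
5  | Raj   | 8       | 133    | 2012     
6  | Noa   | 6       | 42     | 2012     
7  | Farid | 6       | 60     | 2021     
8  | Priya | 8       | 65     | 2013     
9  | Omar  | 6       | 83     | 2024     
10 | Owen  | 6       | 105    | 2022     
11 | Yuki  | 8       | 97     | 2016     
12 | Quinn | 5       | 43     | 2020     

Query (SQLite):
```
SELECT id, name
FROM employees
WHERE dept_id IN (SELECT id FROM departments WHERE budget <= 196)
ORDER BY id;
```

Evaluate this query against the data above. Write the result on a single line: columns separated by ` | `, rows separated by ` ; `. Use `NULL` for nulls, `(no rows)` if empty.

Inner query: departments.id where budget <= 196.
Outer: keep employees rows whose dept_id is in that set.
Inner query → {5}

1 | Gita ; 3 | Priya ; 12 | Quinn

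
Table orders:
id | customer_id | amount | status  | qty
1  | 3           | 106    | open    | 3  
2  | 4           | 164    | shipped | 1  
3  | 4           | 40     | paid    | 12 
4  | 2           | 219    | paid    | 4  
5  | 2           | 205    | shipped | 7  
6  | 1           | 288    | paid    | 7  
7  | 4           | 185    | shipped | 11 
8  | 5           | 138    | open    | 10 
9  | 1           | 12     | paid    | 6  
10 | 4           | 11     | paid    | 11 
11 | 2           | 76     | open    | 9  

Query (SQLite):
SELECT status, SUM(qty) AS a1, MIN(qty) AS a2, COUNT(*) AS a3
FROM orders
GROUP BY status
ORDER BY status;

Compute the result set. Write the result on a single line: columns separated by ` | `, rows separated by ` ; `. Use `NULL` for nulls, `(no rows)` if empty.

Group orders by status.
Per group compute: SUM(qty), MIN(qty), COUNT(*).
  open: ids {1, 8, 11} → SUM(qty)=22, MIN(qty)=3, COUNT(*)=3
  paid: ids {3, 4, 6, 9, 10} → SUM(qty)=40, MIN(qty)=4, COUNT(*)=5
  shipped: ids {2, 5, 7} → SUM(qty)=19, MIN(qty)=1, COUNT(*)=3

open | 22 | 3 | 3 ; paid | 40 | 4 | 5 ; shipped | 19 | 1 | 3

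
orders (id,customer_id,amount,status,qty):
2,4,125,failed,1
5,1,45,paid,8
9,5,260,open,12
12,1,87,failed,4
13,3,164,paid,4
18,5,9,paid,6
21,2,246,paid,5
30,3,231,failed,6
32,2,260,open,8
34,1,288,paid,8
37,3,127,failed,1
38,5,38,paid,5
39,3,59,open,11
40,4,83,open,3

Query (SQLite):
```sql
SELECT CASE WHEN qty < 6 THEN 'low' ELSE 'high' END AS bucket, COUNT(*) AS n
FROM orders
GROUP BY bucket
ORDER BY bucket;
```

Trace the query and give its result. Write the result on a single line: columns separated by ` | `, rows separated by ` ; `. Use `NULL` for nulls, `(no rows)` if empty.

high | 7 ; low | 7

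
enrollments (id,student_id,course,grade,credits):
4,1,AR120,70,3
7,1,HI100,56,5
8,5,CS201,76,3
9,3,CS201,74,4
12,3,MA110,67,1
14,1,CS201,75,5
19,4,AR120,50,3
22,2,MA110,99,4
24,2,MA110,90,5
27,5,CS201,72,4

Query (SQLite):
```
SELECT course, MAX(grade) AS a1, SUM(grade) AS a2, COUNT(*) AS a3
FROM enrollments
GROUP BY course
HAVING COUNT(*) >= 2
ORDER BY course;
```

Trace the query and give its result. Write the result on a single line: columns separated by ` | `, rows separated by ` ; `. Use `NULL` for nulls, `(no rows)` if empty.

AR120 | 70 | 120 | 2 ; CS201 | 76 | 297 | 4 ; MA110 | 99 | 256 | 3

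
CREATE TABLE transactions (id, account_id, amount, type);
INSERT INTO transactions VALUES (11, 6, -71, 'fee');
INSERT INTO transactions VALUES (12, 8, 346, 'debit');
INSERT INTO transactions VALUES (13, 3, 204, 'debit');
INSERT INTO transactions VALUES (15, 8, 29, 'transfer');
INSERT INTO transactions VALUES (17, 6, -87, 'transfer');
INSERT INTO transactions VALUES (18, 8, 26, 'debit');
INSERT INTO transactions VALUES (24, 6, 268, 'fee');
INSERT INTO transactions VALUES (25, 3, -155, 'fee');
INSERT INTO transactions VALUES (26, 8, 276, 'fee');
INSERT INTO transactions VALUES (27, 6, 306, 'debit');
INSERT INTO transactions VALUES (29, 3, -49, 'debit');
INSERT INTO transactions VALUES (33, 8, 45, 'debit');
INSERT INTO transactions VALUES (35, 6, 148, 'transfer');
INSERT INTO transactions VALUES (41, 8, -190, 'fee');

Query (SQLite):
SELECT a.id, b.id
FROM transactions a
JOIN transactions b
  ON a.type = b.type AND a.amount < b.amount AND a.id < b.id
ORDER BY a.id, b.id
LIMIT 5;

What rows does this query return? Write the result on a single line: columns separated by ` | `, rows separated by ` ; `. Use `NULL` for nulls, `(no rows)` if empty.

Pairs (a,b) with same type, a.amount < b.amount, a.id < b.id.
type groups: debit:{12,13,18,27,29,33} fee:{11,24,25,26,41} transfer:{15,17,35}
Ordered by (a.id, b.id); first 5.

11 | 24 ; 11 | 26 ; 13 | 27 ; 15 | 35 ; 17 | 35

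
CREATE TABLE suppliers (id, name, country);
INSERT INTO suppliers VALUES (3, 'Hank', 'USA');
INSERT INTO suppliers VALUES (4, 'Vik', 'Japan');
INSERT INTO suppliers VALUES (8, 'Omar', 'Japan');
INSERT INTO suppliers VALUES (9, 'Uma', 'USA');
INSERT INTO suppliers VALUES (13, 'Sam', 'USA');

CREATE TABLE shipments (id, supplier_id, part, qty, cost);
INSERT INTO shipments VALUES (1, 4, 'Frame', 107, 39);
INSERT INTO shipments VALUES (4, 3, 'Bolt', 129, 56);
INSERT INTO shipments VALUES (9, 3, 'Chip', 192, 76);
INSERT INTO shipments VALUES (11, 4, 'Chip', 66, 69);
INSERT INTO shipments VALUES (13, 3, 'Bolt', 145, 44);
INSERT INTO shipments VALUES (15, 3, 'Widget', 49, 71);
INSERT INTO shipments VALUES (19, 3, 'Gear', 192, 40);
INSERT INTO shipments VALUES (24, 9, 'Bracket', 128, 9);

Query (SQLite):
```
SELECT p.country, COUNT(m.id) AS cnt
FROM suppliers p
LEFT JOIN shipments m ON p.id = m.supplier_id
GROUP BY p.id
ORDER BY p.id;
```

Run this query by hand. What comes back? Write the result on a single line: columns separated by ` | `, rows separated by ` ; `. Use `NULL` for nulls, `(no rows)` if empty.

USA | 5 ; Japan | 2 ; Japan | 0 ; USA | 1 ; USA | 0

LEFT JOIN keeps every suppliers row; unmatched ones get NULL for shipments columns.
Group by suppliers.id and compute COUNT(m.id). COUNT(col) of an all-NULL group is 0.
  3: ids {4, 9, 13, 15, 19} → COUNT(m.id)=5
  4: ids {1, 11} → COUNT(m.id)=2
  8: ids {—} → COUNT(m.id)=0
  9: ids {24} → COUNT(m.id)=1
  13: ids {—} → COUNT(m.id)=0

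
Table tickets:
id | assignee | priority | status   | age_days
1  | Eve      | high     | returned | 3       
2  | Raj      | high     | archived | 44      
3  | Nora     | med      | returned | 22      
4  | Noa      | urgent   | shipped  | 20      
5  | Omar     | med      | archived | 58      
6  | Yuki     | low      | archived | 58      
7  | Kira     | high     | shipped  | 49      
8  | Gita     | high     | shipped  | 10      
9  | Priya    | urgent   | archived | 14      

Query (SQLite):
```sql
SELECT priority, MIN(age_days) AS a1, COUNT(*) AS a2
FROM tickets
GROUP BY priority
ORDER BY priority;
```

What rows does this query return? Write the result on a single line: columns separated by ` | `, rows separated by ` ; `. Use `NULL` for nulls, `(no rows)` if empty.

high | 3 | 4 ; low | 58 | 1 ; med | 22 | 2 ; urgent | 14 | 2

Group tickets by priority.
Per group compute: MIN(age_days), COUNT(*).
  high: ids {1, 2, 7, 8} → MIN(age_days)=3, COUNT(*)=4
  low: ids {6} → MIN(age_days)=58, COUNT(*)=1
  med: ids {3, 5} → MIN(age_days)=22, COUNT(*)=2
  urgent: ids {4, 9} → MIN(age_days)=14, COUNT(*)=2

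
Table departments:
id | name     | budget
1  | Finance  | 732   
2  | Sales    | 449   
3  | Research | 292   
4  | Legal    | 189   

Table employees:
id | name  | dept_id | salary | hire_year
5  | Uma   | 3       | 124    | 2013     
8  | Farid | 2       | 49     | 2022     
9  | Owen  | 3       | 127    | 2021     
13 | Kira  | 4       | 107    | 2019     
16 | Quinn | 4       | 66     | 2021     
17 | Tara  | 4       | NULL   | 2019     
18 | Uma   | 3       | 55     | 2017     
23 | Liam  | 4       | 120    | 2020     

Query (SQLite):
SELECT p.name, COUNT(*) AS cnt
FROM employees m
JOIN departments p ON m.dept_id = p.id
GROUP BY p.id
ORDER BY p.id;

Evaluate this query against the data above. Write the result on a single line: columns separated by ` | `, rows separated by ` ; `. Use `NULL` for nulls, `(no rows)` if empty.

Join each employees row to its departments via dept_id.
Group joined rows by departments.id; compute COUNT(*) per group.
  2: ids {8} → COUNT(*)=1
  3: ids {5, 9, 18} → COUNT(*)=3
  4: ids {13, 16, 17, 23} → COUNT(*)=4

Sales | 1 ; Research | 3 ; Legal | 4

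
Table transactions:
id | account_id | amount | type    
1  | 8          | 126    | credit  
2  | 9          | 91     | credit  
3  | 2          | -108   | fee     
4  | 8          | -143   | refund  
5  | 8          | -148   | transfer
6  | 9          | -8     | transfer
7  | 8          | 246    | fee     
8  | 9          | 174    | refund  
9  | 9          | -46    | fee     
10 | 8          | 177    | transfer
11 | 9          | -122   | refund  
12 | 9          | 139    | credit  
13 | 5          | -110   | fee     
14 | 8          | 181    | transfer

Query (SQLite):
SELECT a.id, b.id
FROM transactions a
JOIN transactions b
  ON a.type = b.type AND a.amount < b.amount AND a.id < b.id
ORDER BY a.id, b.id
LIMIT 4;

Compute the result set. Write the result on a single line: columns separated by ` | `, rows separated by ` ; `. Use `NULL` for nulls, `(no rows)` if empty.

Pairs (a,b) with same type, a.amount < b.amount, a.id < b.id.
type groups: credit:{1,2,12} fee:{3,7,9,13} refund:{4,8,11} transfer:{5,6,10,14}
Ordered by (a.id, b.id); first 4.

1 | 12 ; 2 | 12 ; 3 | 7 ; 3 | 9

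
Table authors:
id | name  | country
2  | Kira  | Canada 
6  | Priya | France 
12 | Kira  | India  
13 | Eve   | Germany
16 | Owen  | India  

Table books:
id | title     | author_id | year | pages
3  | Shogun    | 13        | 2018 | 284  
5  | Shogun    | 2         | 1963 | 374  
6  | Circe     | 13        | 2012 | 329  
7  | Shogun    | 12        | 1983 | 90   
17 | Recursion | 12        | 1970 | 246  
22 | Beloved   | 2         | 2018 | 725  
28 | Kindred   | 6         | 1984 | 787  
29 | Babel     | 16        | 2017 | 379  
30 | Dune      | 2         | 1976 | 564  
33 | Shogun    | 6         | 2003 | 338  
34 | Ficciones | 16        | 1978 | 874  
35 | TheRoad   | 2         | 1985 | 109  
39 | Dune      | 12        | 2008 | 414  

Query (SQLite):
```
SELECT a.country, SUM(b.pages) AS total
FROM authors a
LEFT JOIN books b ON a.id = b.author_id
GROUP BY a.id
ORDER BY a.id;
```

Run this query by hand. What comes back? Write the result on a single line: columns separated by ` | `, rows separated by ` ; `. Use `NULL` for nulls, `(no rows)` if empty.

LEFT JOIN keeps every authors row; unmatched ones get NULL for books columns.
Group by authors.id and compute SUM(b.pages). SUM over an all-NULL group is NULL.
  2: ids {5, 22, 30, 35} → SUM(b.pages)=1772
  6: ids {28, 33} → SUM(b.pages)=1125
  12: ids {7, 17, 39} → SUM(b.pages)=750
  13: ids {3, 6} → SUM(b.pages)=613
  16: ids {29, 34} → SUM(b.pages)=1253

Canada | 1772 ; France | 1125 ; India | 750 ; Germany | 613 ; India | 1253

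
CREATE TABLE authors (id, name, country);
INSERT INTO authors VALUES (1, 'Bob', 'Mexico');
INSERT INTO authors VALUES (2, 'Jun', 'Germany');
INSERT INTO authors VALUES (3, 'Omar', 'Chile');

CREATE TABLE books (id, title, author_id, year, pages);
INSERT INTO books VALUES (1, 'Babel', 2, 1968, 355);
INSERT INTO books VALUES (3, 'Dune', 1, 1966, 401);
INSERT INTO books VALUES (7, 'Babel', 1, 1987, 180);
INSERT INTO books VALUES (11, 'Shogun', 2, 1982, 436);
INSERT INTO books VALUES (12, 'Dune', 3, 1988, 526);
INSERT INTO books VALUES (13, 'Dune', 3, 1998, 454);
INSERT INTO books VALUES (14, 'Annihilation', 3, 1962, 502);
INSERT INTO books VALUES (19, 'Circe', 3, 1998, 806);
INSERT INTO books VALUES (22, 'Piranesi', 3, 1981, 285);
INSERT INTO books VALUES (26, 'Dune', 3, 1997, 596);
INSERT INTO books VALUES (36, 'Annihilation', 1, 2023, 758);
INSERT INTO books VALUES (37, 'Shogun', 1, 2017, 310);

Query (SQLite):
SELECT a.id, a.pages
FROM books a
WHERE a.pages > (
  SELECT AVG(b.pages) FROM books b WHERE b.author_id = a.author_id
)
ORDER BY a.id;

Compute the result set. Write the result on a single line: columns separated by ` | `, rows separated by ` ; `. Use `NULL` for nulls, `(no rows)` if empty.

11 | 436 ; 19 | 806 ; 26 | 596 ; 36 | 758

For each books row a, compute AVG(pages) over rows sharing a.author_id.
Keep row a if a.pages > that per-group AVG.
  author_id=1: AVG(pages) = 412.25
  author_id=2: AVG(pages) = 395.5
  author_id=3: AVG(pages) = 528.166667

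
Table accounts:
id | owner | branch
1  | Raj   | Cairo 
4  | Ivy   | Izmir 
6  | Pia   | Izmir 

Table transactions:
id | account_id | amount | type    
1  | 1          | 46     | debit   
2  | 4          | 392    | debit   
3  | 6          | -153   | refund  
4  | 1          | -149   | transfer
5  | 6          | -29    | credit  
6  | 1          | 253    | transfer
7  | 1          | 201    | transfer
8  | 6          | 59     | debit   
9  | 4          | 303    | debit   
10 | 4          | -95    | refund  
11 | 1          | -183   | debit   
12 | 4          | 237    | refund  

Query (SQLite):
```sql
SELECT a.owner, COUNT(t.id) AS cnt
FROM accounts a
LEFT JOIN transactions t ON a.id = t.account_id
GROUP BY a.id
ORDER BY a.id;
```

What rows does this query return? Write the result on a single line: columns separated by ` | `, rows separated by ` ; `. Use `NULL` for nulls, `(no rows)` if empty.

Raj | 5 ; Ivy | 4 ; Pia | 3

LEFT JOIN keeps every accounts row; unmatched ones get NULL for transactions columns.
Group by accounts.id and compute COUNT(t.id). COUNT(col) of an all-NULL group is 0.
  1: ids {1, 4, 6, 7, 11} → COUNT(t.id)=5
  4: ids {2, 9, 10, 12} → COUNT(t.id)=4
  6: ids {3, 5, 8} → COUNT(t.id)=3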